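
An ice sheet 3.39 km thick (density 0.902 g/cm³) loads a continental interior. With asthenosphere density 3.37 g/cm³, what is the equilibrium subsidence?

0.907 km

For local isostatic compensation: the ice load ρ_ice t is balanced by mantle displaced below, ρ_m s.
s = t ρ_ice / ρ_m = 3.39 km × 0.902/3.37 = 0.907 km.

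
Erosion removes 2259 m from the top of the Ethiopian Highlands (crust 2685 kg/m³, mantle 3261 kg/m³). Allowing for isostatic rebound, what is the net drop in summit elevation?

399 m

Rebound u = e ρ_c/ρ_m = 2259 m × 2685/3261 = 1860 m.
Net surface drop = e − u = 2259 m − 1860 m = e (ρ_m − ρ_c)/ρ_m = 399 m.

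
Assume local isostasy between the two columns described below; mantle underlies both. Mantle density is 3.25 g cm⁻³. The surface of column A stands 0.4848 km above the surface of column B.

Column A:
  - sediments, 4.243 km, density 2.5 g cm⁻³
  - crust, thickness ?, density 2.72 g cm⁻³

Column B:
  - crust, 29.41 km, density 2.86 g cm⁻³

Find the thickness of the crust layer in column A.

Take the compensation level at the base of the deeper column (depth z_c below the surface of column A) and equate Σ ρ_i t_i down to z_c; mantle fills any gap and the z_c terms cancel.
Column A: 4.243×2.5 + x×2.72 + (z_c − 4.243 − x)×3.25
Column B: 0.4848×0 + 29.41×2.86 + (z_c − 0.4848 − 29.41)×3.25
The z_c×3.25 term appears on both sides and cancels. Collect the known terms of each column as K = Σ(ρt)_known − 3.25 × (depth of known layers): K_A = 10.6075 − 3.25×4.243 = −3.18225; K_B = 84.1126 − 3.25×(0.4848 + 29.41) = −13.0455.
Balance: K_A − x×(3.25 − 2.72) = K_B, so x = (K_A − K_B)/(3.25 − 2.72) = 9.86325/0.53 = 18.6 km.

18.6 km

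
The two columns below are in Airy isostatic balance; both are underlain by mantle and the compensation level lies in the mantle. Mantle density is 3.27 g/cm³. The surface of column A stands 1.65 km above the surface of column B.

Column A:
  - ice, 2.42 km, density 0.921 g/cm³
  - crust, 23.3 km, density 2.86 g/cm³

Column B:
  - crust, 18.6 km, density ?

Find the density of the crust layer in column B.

2.74 g/cm³

Take the compensation level at the base of the deeper column (depth z_c below the surface of column A) and equate Σ ρ_i t_i down to z_c; mantle fills any gap and the z_c terms cancel.
Column A: 2.42×0.921 + 23.3×2.86 + (z_c − 25.72)×3.27
Column B: 1.65×0 + 18.6×ρ + (z_c − 1.65 − 18.6)×3.27
The z_c×3.27 term appears on both sides and cancels. Collect the known terms of each column as K = Σ(ρt)_known − 3.27 × (depth of known layers): K_A = 68.86682 − 3.27×25.72 = −15.23758; K_B = 0 − 3.27×(1.65 + 18.6) = −66.2175.
Balance: K_A = K_B + 18.6×ρ, so ρ = (K_A − K_B)/18.6 = 50.9799/18.6 = 2.74 g/cm³.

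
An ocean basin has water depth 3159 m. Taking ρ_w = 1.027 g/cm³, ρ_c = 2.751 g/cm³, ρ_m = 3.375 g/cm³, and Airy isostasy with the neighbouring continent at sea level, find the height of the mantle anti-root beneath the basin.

8730 m

For local isostatic compensation: replacing crust with seawater at the top is compensated by replacing crust with mantle at the base: d (ρ_c − ρ_w) = a (ρ_m − ρ_c).
a = d (ρ_c − ρ_w)/(ρ_m − ρ_c) = 3159 m × 1.724/0.624 = 8730 m.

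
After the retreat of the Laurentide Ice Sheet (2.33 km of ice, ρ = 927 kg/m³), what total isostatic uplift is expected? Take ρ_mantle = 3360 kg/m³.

Removing the load lets mantle flow back in; uplift u satisfies ρ_ice t = ρ_m u.
u = t ρ_ice/ρ_m = 2.33 km × 927/3360 = 0.643 km.

0.643 km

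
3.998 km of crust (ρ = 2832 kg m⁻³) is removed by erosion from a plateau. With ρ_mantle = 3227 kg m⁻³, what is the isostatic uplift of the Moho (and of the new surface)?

Unloading: uplift u = e ρ_c/ρ_m = 3.998 km × 2832/3227 = 3.51 km.

3.51 km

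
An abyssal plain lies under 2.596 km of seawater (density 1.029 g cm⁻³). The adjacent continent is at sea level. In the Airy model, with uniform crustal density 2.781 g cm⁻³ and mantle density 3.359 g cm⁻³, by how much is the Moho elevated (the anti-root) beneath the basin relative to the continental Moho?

By Archimedes' principle applied to the lithosphere: replacing crust with seawater at the top is compensated by replacing crust with mantle at the base: d (ρ_c − ρ_w) = a (ρ_m − ρ_c).
a = d (ρ_c − ρ_w)/(ρ_m − ρ_c) = 2.596 km × 1.752/0.578 = 7.87 km.

7.87 km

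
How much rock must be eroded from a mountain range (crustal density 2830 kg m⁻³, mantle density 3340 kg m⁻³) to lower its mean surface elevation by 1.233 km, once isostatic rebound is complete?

Net drop Δ = e − u = e − e ρ_c/ρ_m = e (ρ_m − ρ_c)/ρ_m.
e = Δ ρ_m/(ρ_m − ρ_c) = 1.233 km × 3340/510 = 8.07 km.

8.07 km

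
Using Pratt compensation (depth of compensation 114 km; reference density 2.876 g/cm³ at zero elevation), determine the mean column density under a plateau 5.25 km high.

2.75 g/cm³

Pratt balance: ρ_ref D = ρ (D + h).
ρ = ρ_ref D/(D + h) = 2.876 × 114 km/(114 km + 5.25 km) = 2.75 g/cm³.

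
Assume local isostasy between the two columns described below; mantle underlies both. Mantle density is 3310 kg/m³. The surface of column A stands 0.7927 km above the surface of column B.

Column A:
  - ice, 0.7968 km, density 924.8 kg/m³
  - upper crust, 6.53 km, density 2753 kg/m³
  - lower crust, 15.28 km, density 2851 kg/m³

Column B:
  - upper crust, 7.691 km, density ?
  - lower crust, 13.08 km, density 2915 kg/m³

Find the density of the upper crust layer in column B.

2690 kg/m³

Take the compensation level at the base of the deeper column (depth z_c below the surface of column A) and equate Σ ρ_i t_i down to z_c; mantle fills any gap and the z_c terms cancel.
Column A: 0.7968×924.8 + 6.53×2753 + 15.28×2851 + (z_c − 22.6068)×3310
Column B: 0.7927×0 + 7.691×ρ + 13.08×2915 + (z_c − 0.7927 − 20.771)×3310
The z_c×3310 term appears on both sides and cancels. Collect the known terms of each column as K = Σ(ρt)_known − 3310 × (depth of known layers): K_A = 62277.2506 − 3310×22.6068 = −12551.2574; K_B = 38128.2 − 3310×(0.7927 + 20.771) = −33247.647.
Balance: K_A = K_B + 7.691×ρ, so ρ = (K_A − K_B)/7.691 = 20696.4/7.691 = 2690 kg/m³.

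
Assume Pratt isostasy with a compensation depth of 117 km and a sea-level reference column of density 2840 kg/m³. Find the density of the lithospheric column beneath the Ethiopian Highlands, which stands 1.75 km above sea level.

Pratt balance: ρ_ref D = ρ (D + h).
ρ = ρ_ref D/(D + h) = 2840 × 117 km/(117 km + 1.75 km) = 2800 kg/m³.

2800 kg/m³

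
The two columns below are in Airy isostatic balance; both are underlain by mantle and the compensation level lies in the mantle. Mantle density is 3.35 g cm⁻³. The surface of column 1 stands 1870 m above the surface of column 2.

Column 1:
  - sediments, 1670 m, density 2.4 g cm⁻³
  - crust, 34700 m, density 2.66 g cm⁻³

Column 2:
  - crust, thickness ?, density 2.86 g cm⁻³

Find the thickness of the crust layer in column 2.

Take the compensation level at the base of the deeper column (depth z_c below the surface of column 1) and equate Σ ρ_i t_i down to z_c; mantle fills any gap and the z_c terms cancel.
Column 1: 1670×2.4 + 34700×2.66 + (z_c − 36370)×3.35
Column 2: 1870×0 + x×2.86 + (z_c − 1870 − 0 − x)×3.35
The z_c×3.35 term appears on both sides and cancels. Collect the known terms of each column as K = Σ(ρt)_known − 3.35 × (depth of known layers): K_1 = 96310 − 3.35×36370 = −25529.5; K_2 = 0 − 3.35×(1870 + 0) = −6264.5.
Balance: K_1 = K_2 − x×(3.35 − 2.86), so x = (K_2 − K_1)/(3.35 − 2.86) = 19265/0.49 = 39300 m.

39300 m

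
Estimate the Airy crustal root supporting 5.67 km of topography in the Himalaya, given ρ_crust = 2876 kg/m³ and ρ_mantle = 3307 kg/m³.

By Archimedes' principle applied to the lithosphere: the weight of the topography is balanced by the buoyancy of the root, ρ_c h = (ρ_m − ρ_c) r.
r = h · ρ_c / (ρ_m − ρ_c) = 5.67 km × 2876 / (3307 − 2876) = 37.8 km.

37.8 km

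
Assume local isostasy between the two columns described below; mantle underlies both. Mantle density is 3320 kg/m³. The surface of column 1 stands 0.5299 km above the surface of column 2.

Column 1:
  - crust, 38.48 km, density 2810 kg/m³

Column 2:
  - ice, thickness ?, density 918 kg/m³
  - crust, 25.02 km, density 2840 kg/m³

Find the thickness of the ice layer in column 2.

Take the compensation level at the base of the deeper column (depth z_c below the surface of column 1) and equate Σ ρ_i t_i down to z_c; mantle fills any gap and the z_c terms cancel.
Column 1: 38.48×2810 + (z_c − 38.48)×3320
Column 2: 0.5299×0 + x×918 + 25.02×2840 + (z_c − 0.5299 − 25.02 − x)×3320
The z_c×3320 term appears on both sides and cancels. Collect the known terms of each column as K = Σ(ρt)_known − 3320 × (depth of known layers): K_1 = 108128.8 − 3320×38.48 = −19624.8; K_2 = 71056.8 − 3320×(0.5299 + 25.02) = −13768.868.
Balance: K_1 = K_2 − x×(3320 − 918), so x = (K_2 − K_1)/(3320 − 918) = 5855.93/2402 = 2.44 km.

2.44 km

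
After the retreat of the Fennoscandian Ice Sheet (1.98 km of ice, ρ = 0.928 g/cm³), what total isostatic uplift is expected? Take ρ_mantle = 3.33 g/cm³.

0.552 km

Removing the load lets mantle flow back in; uplift u satisfies ρ_ice t = ρ_m u.
u = t ρ_ice/ρ_m = 1.98 km × 0.928/3.33 = 0.552 km.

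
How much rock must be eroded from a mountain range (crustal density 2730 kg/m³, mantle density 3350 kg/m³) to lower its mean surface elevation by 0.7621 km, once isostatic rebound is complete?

4.12 km

Net drop Δ = e − u = e − e ρ_c/ρ_m = e (ρ_m − ρ_c)/ρ_m.
e = Δ ρ_m/(ρ_m − ρ_c) = 0.7621 km × 3350/620 = 4.12 km.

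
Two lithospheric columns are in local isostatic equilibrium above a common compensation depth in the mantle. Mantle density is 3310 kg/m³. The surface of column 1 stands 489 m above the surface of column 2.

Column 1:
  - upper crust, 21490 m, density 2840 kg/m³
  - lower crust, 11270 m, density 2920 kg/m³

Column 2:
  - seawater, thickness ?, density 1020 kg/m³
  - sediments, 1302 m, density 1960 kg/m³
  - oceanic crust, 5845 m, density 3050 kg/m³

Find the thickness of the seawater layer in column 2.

Take the compensation level at the base of the deeper column (depth z_c below the surface of column 1) and equate Σ ρ_i t_i down to z_c; mantle fills any gap and the z_c terms cancel.
Column 1: 21490×2840 + 11270×2920 + (z_c − 32760)×3310
Column 2: 489×0 + x×1020 + 1302×1960 + 5845×3050 + (z_c − 489 − 7147 − x)×3310
The z_c×3310 term appears on both sides and cancels. Collect the known terms of each column as K = Σ(ρt)_known − 3310 × (depth of known layers): K_1 = 93940000 − 3310×32760 = −14495600; K_2 = 20379170 − 3310×(489 + 7147) = −4895990.
Balance: K_1 = K_2 − x×(3310 − 1020), so x = (K_2 − K_1)/(3310 − 1020) = 9599610/2290 = 4190 m.

4190 m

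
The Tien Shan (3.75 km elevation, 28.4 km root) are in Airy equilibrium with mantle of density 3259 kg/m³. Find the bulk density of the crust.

ρ_c h = (ρ_m − ρ_c) r → ρ_c (h + r) = ρ_m r → ρ_c = ρ_m r / (h + r).
ρ_c = 3259 × 28.4 km / (3.75 km + 28.4 km) = 2880 kg/m³.

2880 kg/m³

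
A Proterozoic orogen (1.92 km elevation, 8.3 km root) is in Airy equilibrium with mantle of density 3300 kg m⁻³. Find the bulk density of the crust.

2680 kg m⁻³

ρ_c h = (ρ_m − ρ_c) r → ρ_c (h + r) = ρ_m r → ρ_c = ρ_m r / (h + r).
ρ_c = 3300 × 8.3 km / (1.92 km + 8.3 km) = 2680 kg m⁻³.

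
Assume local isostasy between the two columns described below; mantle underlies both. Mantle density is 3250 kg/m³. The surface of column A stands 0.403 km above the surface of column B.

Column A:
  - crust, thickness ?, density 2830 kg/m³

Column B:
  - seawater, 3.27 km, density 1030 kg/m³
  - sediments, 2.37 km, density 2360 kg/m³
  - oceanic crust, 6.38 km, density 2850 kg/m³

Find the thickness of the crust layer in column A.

Take the compensation level at the base of the deeper column (depth z_c below the surface of column A) and equate Σ ρ_i t_i down to z_c; mantle fills any gap and the z_c terms cancel.
Column A: x×2830 + (z_c − 0 − x)×3250
Column B: 0.403×0 + 3.27×1030 + 2.37×2360 + 6.38×2850 + (z_c − 0.403 − 12.02)×3250
The z_c×3250 term appears on both sides and cancels. Collect the known terms of each column as K = Σ(ρt)_known − 3250 × (depth of known layers): K_A = 0 − 3250×0 = 0; K_B = 27144.3 − 3250×(0.403 + 12.02) = −13230.45.
Balance: K_A − x×(3250 − 2830) = K_B, so x = (K_A − K_B)/(3250 − 2830) = 13230.5/420 = 31.5 km.

31.5 km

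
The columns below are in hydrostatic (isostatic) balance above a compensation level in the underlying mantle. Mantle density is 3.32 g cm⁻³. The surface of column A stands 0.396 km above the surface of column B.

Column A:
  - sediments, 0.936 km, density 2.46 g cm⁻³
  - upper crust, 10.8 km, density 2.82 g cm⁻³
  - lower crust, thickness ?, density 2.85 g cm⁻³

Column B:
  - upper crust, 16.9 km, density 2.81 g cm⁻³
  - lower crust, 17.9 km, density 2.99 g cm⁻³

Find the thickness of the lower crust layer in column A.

20.5 km

Take the compensation level at the base of the deeper column (depth z_c below the surface of column A) and equate Σ ρ_i t_i down to z_c; mantle fills any gap and the z_c terms cancel.
Column A: 0.936×2.46 + 10.8×2.82 + x×2.85 + (z_c − 11.736 − x)×3.32
Column B: 0.396×0 + 16.9×2.81 + 17.9×2.99 + (z_c − 0.396 − 34.8)×3.32
The z_c×3.32 term appears on both sides and cancels. Collect the known terms of each column as K = Σ(ρt)_known − 3.32 × (depth of known layers): K_A = 32.75856 − 3.32×11.736 = −6.20496; K_B = 101.01 − 3.32×(0.396 + 34.8) = −15.84072.
Balance: K_A − x×(3.32 − 2.85) = K_B, so x = (K_A − K_B)/(3.32 − 2.85) = 9.63576/0.47 = 20.5 km.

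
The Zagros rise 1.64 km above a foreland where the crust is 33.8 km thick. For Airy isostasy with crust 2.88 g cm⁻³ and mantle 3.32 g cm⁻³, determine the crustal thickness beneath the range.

46.2 km

Root depth r = h ρ_c / (ρ_m − ρ_c) = 1.64 km × 2.88 / 0.44 = 10.73 km.
Total thickness = T + h + r = 33.8 km + 1.64 km + 10.73 km = 46.2 km.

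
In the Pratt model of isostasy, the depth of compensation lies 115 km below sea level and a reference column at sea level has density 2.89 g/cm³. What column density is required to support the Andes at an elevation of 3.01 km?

Pratt balance: ρ_ref D = ρ (D + h).
ρ = ρ_ref D/(D + h) = 2.89 × 115 km/(115 km + 3.01 km) = 2.82 g/cm³.

2.82 g/cm³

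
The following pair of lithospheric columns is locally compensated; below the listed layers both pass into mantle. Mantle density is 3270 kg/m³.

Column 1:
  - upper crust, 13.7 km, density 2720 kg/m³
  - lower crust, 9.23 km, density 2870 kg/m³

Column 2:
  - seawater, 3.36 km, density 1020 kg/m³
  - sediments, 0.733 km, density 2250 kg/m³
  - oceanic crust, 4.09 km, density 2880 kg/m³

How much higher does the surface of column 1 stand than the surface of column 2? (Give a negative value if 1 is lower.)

For any compensation level in the mantle, the mantle terms cancel and isostasy reduces to e = (Σt_1 − Σt_2) − (Σ(ρt)_1 − Σ(ρt)_2) / ρ_m.
Σt_1 = 22.93 km; Σt_2 = 8.183 km; Σ(ρt)_1 = 63754.1; Σ(ρt)_2 = 16855.65 (in km·kg/m³).
e = (22.93 − 8.183) − (63754.1 − 16855.65) / 3270 = 0.405 km.

0.405 km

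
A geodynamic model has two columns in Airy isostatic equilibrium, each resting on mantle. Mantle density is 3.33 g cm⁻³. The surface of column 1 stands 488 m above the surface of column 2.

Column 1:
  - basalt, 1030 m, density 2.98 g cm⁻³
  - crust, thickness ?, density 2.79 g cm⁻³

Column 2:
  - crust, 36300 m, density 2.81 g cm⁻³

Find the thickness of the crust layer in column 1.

Take the compensation level at the base of the deeper column (depth z_c below the surface of column 1) and equate Σ ρ_i t_i down to z_c; mantle fills any gap and the z_c terms cancel.
Column 1: 1030×2.98 + x×2.79 + (z_c − 1030 − x)×3.33
Column 2: 488×0 + 36300×2.81 + (z_c − 488 − 36300)×3.33
The z_c×3.33 term appears on both sides and cancels. Collect the known terms of each column as K = Σ(ρt)_known − 3.33 × (depth of known layers): K_1 = 3069.4 − 3.33×1030 = −360.5; K_2 = 102003 − 3.33×(488 + 36300) = −20501.04.
Balance: K_1 − x×(3.33 − 2.79) = K_2, so x = (K_1 − K_2)/(3.33 − 2.79) = 20140.5/0.54 = 37300 m.

37300 m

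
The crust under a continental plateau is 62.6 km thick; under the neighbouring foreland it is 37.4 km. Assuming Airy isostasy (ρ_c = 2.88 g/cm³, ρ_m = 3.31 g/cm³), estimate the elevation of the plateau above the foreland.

3.27 km

Excess crust Δ = 62.6 km − 37.4 km = 25.2 km, split between elevation h and root r with h + r = Δ.
Airy balance ρ_c h = (ρ_m − ρ_c) r gives r = h ρ_c/(ρ_m − ρ_c), so h (1 + ρ_c/(ρ_m − ρ_c)) = Δ, i.e. h = Δ (ρ_m − ρ_c)/ρ_m.
h = 25.2 km × 0.43/3.31 = 3.27 km.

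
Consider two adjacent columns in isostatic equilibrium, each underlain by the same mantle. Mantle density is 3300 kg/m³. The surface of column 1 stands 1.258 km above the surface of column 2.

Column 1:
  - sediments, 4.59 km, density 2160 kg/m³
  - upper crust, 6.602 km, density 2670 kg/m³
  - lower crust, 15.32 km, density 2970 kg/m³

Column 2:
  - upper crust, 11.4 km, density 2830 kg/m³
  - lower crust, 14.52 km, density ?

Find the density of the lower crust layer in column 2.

2960 kg/m³

Take the compensation level at the base of the deeper column (depth z_c below the surface of column 1) and equate Σ ρ_i t_i down to z_c; mantle fills any gap and the z_c terms cancel.
Column 1: 4.59×2160 + 6.602×2670 + 15.32×2970 + (z_c − 26.512)×3300
Column 2: 1.258×0 + 11.4×2830 + 14.52×ρ + (z_c − 1.258 − 25.92)×3300
The z_c×3300 term appears on both sides and cancels. Collect the known terms of each column as K = Σ(ρt)_known − 3300 × (depth of known layers): K_1 = 73042.14 − 3300×26.512 = −14447.46; K_2 = 32262 − 3300×(1.258 + 25.92) = −57425.4.
Balance: K_1 = K_2 + 14.52×ρ, so ρ = (K_1 − K_2)/14.52 = 42977.9/14.52 = 2960 kg/m³.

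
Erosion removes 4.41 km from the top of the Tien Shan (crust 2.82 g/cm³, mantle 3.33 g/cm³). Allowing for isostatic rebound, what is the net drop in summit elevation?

0.675 km

Rebound u = e ρ_c/ρ_m = 4.41 km × 2.82/3.33 = 3.735 km.
Net surface drop = e − u = 4.41 km − 3.735 km = e (ρ_m − ρ_c)/ρ_m = 0.675 km.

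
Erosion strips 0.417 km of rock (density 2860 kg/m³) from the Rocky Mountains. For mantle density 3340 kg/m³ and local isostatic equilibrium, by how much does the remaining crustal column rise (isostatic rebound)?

0.357 km

Unloading: uplift u = e ρ_c/ρ_m = 0.417 km × 2860/3340 = 0.357 km.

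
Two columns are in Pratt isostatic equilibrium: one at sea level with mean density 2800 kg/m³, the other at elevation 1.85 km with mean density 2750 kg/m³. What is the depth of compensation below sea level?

102 km

ρ_ref D = ρ (D + h) → D (ρ_ref − ρ) = ρ h.
D = ρ h/(ρ_ref − ρ) = 2750 × 1.85 km/(2800 − 2750) = 102 km.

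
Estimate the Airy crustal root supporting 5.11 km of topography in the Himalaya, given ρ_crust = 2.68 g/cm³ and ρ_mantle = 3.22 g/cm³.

25.4 km

Isostatic balance requires: the weight of the topography is balanced by the buoyancy of the root, ρ_c h = (ρ_m − ρ_c) r.
r = h · ρ_c / (ρ_m − ρ_c) = 5.11 km × 2.68 / (3.22 − 2.68) = 25.4 km.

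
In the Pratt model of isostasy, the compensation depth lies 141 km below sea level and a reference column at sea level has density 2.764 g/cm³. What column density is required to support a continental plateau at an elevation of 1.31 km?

Pratt balance: ρ_ref D = ρ (D + h).
ρ = ρ_ref D/(D + h) = 2.764 × 141 km/(141 km + 1.31 km) = 2.74 g/cm³.

2.74 g/cm³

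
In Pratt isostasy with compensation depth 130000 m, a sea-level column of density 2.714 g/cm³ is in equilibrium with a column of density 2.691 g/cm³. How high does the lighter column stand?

ρ_ref D = ρ (D + h) → h = D (ρ_ref − ρ)/ρ.
h = 130000 m × (2.714 − 2.691)/2.691 = 1110 m.

1110 m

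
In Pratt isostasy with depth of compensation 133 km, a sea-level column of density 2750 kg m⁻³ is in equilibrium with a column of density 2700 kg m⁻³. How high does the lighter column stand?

ρ_ref D = ρ (D + h) → h = D (ρ_ref − ρ)/ρ.
h = 133 km × (2750 − 2700)/2700 = 2.46 km.

2.46 km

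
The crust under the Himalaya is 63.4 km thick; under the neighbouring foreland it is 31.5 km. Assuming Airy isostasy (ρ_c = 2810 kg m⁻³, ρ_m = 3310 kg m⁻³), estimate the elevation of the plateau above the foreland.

4.82 km

Excess crust Δ = 63.4 km − 31.5 km = 31.9 km, split between elevation h and root r with h + r = Δ.
Airy balance ρ_c h = (ρ_m − ρ_c) r gives r = h ρ_c/(ρ_m − ρ_c), so h (1 + ρ_c/(ρ_m − ρ_c)) = Δ, i.e. h = Δ (ρ_m − ρ_c)/ρ_m.
h = 31.9 km × 500/3310 = 4.82 km.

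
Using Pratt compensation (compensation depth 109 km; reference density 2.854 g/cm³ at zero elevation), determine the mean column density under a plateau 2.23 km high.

Pratt balance: ρ_ref D = ρ (D + h).
ρ = ρ_ref D/(D + h) = 2.854 × 109 km/(109 km + 2.23 km) = 2.8 g/cm³.

2.8 g/cm³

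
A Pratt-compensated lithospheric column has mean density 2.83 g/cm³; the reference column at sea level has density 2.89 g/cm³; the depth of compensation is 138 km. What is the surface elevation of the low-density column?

ρ_ref D = ρ (D + h) → h = D (ρ_ref − ρ)/ρ.
h = 138 km × (2.89 − 2.83)/2.83 = 2.93 km.

2.93 km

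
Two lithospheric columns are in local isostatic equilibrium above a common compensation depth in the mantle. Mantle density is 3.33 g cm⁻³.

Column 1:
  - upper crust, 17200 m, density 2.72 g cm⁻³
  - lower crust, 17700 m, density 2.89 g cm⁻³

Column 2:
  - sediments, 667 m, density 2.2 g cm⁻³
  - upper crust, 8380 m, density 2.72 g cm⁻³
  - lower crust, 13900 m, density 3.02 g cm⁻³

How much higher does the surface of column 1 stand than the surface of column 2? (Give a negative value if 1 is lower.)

For any compensation level in the mantle, the mantle terms cancel and isostasy reduces to e = (Σt_1 − Σt_2) − (Σ(ρt)_1 − Σ(ρt)_2) / ρ_m.
Σt_1 = 34900 m; Σt_2 = 22947 m; Σ(ρt)_1 = 97937; Σ(ρt)_2 = 66239 (in m·g cm⁻³).
e = (34900 − 22947) − (97937 − 66239) / 3.33 = 2430 m.

2430 m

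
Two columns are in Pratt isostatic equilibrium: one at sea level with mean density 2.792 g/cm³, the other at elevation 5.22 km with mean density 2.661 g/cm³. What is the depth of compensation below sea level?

ρ_ref D = ρ (D + h) → D (ρ_ref − ρ) = ρ h.
D = ρ h/(ρ_ref − ρ) = 2.661 × 5.22 km/(2.792 − 2.661) = 106 km.

106 km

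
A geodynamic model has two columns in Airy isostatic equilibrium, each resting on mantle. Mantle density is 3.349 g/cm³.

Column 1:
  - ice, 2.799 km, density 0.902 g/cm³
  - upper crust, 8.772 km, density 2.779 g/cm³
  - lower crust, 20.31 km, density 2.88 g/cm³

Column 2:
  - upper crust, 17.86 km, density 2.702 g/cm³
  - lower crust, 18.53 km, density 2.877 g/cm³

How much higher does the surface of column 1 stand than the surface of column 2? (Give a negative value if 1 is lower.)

0.32 km

For any compensation level in the mantle, the mantle terms cancel and isostasy reduces to e = (Σt_1 − Σt_2) − (Σ(ρt)_1 − Σ(ρt)_2) / ρ_m.
Σt_1 = 31.881 km; Σt_2 = 36.39 km; Σ(ρt)_1 = 85.394886; Σ(ρt)_2 = 101.56853 (in km·g/cm³).
e = (31.881 − 36.39) − (85.394886 − 101.56853) / 3.349 = 0.32 km.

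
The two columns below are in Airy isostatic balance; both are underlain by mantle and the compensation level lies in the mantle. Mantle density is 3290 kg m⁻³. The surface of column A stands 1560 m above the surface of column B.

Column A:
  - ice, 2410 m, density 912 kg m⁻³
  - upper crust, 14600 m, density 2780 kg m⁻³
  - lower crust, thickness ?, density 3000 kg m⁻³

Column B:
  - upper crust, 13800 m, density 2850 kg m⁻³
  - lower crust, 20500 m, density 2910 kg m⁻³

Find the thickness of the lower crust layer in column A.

20100 m

Take the compensation level at the base of the deeper column (depth z_c below the surface of column A) and equate Σ ρ_i t_i down to z_c; mantle fills any gap and the z_c terms cancel.
Column A: 2410×912 + 14600×2780 + x×3000 + (z_c − 17010 − x)×3290
Column B: 1560×0 + 13800×2850 + 20500×2910 + (z_c − 1560 − 34300)×3290
The z_c×3290 term appears on both sides and cancels. Collect the known terms of each column as K = Σ(ρt)_known − 3290 × (depth of known layers): K_A = 42785920 − 3290×17010 = −13176980; K_B = 98985000 − 3290×(1560 + 34300) = −18994400.
Balance: K_A − x×(3290 − 3000) = K_B, so x = (K_A − K_B)/(3290 − 3000) = 5817420/290 = 20100 m.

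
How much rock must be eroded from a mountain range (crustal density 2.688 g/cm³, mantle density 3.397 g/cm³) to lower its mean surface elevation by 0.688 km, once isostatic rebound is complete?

3.3 km

Net drop Δ = e − u = e − e ρ_c/ρ_m = e (ρ_m − ρ_c)/ρ_m.
e = Δ ρ_m/(ρ_m − ρ_c) = 0.688 km × 3.397/0.709 = 3.3 km.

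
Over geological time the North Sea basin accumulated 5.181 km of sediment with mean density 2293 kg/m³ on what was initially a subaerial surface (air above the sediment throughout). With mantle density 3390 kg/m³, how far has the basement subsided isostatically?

Subaerial load: s = t ρ_sed / ρ_m = 5.181 km × 2293/3390 = 3.5 km.

3.5 km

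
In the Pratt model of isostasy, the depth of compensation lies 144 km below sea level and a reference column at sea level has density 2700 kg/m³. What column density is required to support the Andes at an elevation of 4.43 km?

2620 kg/m³

Pratt balance: ρ_ref D = ρ (D + h).
ρ = ρ_ref D/(D + h) = 2700 × 144 km/(144 km + 4.43 km) = 2620 kg/m³.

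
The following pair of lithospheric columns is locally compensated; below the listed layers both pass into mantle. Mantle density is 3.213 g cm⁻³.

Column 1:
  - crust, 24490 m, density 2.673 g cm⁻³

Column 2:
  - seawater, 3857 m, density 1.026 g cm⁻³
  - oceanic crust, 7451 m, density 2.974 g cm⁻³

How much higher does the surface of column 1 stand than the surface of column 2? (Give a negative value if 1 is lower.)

For any compensation level in the mantle, the mantle terms cancel and isostasy reduces to e = (Σt_1 − Σt_2) − (Σ(ρt)_1 − Σ(ρt)_2) / ρ_m.
Σt_1 = 24490 m; Σt_2 = 11308 m; Σ(ρt)_1 = 65461.77; Σ(ρt)_2 = 26116.556 (in m·g cm⁻³).
e = (24490 − 11308) − (65461.77 − 26116.556) / 3.213 = 936 m.

936 m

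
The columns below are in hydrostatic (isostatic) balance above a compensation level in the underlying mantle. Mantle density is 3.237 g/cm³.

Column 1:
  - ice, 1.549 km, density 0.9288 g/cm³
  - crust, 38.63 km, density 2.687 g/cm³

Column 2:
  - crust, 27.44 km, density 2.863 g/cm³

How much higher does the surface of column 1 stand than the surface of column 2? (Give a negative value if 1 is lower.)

For any compensation level in the mantle, the mantle terms cancel and isostasy reduces to e = (Σt_1 − Σt_2) − (Σ(ρt)_1 − Σ(ρt)_2) / ρ_m.
Σt_1 = 40.179 km; Σt_2 = 27.44 km; Σ(ρt)_1 = 105.237521; Σ(ρt)_2 = 78.56072 (in km·g/cm³).
e = (40.179 − 27.44) − (105.237521 − 78.56072) / 3.237 = 4.5 km.

4.5 km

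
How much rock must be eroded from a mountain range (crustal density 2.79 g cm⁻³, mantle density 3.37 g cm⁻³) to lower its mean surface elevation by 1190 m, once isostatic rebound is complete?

Net drop Δ = e − u = e − e ρ_c/ρ_m = e (ρ_m − ρ_c)/ρ_m.
e = Δ ρ_m/(ρ_m − ρ_c) = 1190 m × 3.37/0.58 = 6910 m.

6910 m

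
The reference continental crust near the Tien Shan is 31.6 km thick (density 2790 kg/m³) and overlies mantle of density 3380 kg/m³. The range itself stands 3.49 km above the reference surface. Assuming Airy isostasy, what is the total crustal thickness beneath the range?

Root depth r = h ρ_c / (ρ_m − ρ_c) = 3.49 km × 2790 / 590 = 16.5 km.
Total thickness = T + h + r = 31.6 km + 3.49 km + 16.5 km = 51.6 km.

51.6 km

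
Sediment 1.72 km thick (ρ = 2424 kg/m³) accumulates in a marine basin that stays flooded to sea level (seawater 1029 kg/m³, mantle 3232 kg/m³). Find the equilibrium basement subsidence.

Submarine loading: the sediment displaces seawater, and the subsidence is in turn flooded, so s (ρ_m − ρ_w) = t (ρ_sed − ρ_w).
s = 1.72 km × (2424 − 1029) / (3232 − 1029) = 1.09 km.

1.09 km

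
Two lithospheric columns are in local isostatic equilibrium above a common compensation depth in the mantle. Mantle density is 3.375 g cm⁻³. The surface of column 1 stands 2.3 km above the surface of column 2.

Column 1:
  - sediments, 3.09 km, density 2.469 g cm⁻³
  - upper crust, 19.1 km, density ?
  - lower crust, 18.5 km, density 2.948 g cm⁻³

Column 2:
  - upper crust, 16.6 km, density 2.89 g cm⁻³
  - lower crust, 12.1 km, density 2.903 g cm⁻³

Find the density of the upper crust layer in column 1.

2.81 g cm⁻³

Take the compensation level at the base of the deeper column (depth z_c below the surface of column 1) and equate Σ ρ_i t_i down to z_c; mantle fills any gap and the z_c terms cancel.
Column 1: 3.09×2.469 + 19.1×ρ + 18.5×2.948 + (z_c − 40.69)×3.375
Column 2: 2.3×0 + 16.6×2.89 + 12.1×2.903 + (z_c − 2.3 − 28.7)×3.375
The z_c×3.375 term appears on both sides and cancels. Collect the known terms of each column as K = Σ(ρt)_known − 3.375 × (depth of known layers): K_1 = 62.16721 − 3.375×40.69 = −75.16154; K_2 = 83.1003 − 3.375×(2.3 + 28.7) = −21.5247.
Balance: K_1 + 19.1×ρ = K_2, so ρ = (K_2 − K_1)/19.1 = 53.6368/19.1 = 2.81 g cm⁻³.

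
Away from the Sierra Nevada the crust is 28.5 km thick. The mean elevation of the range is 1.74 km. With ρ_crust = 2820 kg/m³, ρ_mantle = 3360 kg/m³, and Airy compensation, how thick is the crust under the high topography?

Root depth r = h ρ_c / (ρ_m − ρ_c) = 1.74 km × 2820 / 540 = 9.087 km.
Total thickness = T + h + r = 28.5 km + 1.74 km + 9.087 km = 39.3 km.

39.3 km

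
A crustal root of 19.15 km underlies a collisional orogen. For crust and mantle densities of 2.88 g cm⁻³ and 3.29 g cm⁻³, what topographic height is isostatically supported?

2.73 km

Isostatic balance requires: ρ_c h = (ρ_m − ρ_c) r.
h = r (ρ_m − ρ_c) / ρ_c = 19.15 km × (3.29 − 2.88) / 2.88 = 2.73 km.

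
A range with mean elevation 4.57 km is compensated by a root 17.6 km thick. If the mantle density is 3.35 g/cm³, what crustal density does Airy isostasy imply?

ρ_c h = (ρ_m − ρ_c) r → ρ_c (h + r) = ρ_m r → ρ_c = ρ_m r / (h + r).
ρ_c = 3.35 × 17.6 km / (4.57 km + 17.6 km) = 2.66 g/cm³.

2.66 g/cm³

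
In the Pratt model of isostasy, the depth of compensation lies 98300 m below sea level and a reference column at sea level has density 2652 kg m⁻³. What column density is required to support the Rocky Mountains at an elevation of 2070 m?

Pratt balance: ρ_ref D = ρ (D + h).
ρ = ρ_ref D/(D + h) = 2652 × 98300 m/(98300 m + 2070 m) = 2600 kg m⁻³.

2600 kg m⁻³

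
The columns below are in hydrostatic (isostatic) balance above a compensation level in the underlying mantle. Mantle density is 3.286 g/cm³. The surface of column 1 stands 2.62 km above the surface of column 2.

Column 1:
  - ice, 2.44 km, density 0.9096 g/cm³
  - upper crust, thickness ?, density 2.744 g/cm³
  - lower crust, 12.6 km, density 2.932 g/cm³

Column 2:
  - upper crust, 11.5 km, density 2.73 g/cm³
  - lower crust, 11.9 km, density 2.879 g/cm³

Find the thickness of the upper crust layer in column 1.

Take the compensation level at the base of the deeper column (depth z_c below the surface of column 1) and equate Σ ρ_i t_i down to z_c; mantle fills any gap and the z_c terms cancel.
Column 1: 2.44×0.9096 + x×2.744 + 12.6×2.932 + (z_c − 15.04 − x)×3.286
Column 2: 2.62×0 + 11.5×2.73 + 11.9×2.879 + (z_c − 2.62 − 23.4)×3.286
The z_c×3.286 term appears on both sides and cancels. Collect the known terms of each column as K = Σ(ρt)_known − 3.286 × (depth of known layers): K_1 = 39.162624 − 3.286×15.04 = −10.258816; K_2 = 65.6551 − 3.286×(2.62 + 23.4) = −19.84662.
Balance: K_1 − x×(3.286 − 2.744) = K_2, so x = (K_1 − K_2)/(3.286 − 2.744) = 9.5878/0.542 = 17.7 km.

17.7 km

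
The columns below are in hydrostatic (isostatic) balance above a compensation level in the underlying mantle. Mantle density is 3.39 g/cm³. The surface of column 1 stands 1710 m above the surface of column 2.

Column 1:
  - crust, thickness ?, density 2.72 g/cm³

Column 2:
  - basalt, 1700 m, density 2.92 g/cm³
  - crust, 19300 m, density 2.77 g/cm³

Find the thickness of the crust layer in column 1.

Take the compensation level at the base of the deeper column (depth z_c below the surface of column 1) and equate Σ ρ_i t_i down to z_c; mantle fills any gap and the z_c terms cancel.
Column 1: x×2.72 + (z_c − 0 − x)×3.39
Column 2: 1710×0 + 1700×2.92 + 19300×2.77 + (z_c − 1710 − 21000)×3.39
The z_c×3.39 term appears on both sides and cancels. Collect the known terms of each column as K = Σ(ρt)_known − 3.39 × (depth of known layers): K_1 = 0 − 3.39×0 = 0; K_2 = 58425 − 3.39×(1710 + 21000) = −18561.9.
Balance: K_1 − x×(3.39 − 2.72) = K_2, so x = (K_1 − K_2)/(3.39 − 2.72) = 18561.9/0.67 = 27700 m.

27700 m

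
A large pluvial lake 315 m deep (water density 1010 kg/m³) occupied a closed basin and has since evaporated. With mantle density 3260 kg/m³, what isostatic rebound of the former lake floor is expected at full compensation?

u = d ρ_w/ρ_m = 315 m × 1010/3260 = 97.6 m.

97.6 m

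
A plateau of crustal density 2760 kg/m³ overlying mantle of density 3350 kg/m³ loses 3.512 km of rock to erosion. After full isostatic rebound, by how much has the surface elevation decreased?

Rebound u = e ρ_c/ρ_m = 3.512 km × 2760/3350 = 2.893 km.
Net surface drop = e − u = 3.512 km − 2.893 km = e (ρ_m − ρ_c)/ρ_m = 0.619 km.

0.619 km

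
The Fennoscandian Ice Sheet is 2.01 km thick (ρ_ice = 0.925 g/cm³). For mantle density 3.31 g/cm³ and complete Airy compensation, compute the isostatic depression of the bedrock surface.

0.562 km

Isostatic balance requires: the ice load ρ_ice t is balanced by mantle displaced below, ρ_m s.
s = t ρ_ice / ρ_m = 2.01 km × 0.925/3.31 = 0.562 km.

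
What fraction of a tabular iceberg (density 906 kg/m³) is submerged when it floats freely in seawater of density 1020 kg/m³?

88.8%

Submerged fraction = ρ_obj/ρ_fluid = 906/1020 = 88.8%.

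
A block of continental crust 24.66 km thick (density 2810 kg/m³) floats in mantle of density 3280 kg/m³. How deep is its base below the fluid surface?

Draft d = t ρ_obj/ρ_fluid = 24.66 km × 2810/3280 = 21.1 km.

21.1 km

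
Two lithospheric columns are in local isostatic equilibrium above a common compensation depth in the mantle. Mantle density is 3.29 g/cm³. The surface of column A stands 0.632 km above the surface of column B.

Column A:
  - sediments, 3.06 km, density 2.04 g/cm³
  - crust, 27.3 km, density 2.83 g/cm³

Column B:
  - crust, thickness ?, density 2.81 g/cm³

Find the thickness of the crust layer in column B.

Take the compensation level at the base of the deeper column (depth z_c below the surface of column A) and equate Σ ρ_i t_i down to z_c; mantle fills any gap and the z_c terms cancel.
Column A: 3.06×2.04 + 27.3×2.83 + (z_c − 30.36)×3.29
Column B: 0.632×0 + x×2.81 + (z_c − 0.632 − 0 − x)×3.29
The z_c×3.29 term appears on both sides and cancels. Collect the known terms of each column as K = Σ(ρt)_known − 3.29 × (depth of known layers): K_A = 83.5014 − 3.29×30.36 = −16.383; K_B = 0 − 3.29×(0.632 + 0) = −2.07928.
Balance: K_A = K_B − x×(3.29 − 2.81), so x = (K_B − K_A)/(3.29 − 2.81) = 14.3037/0.48 = 29.8 km.

29.8 km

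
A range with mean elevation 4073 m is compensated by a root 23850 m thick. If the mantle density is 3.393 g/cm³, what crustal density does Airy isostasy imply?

2.9 g/cm³

ρ_c h = (ρ_m − ρ_c) r → ρ_c (h + r) = ρ_m r → ρ_c = ρ_m r / (h + r).
ρ_c = 3.393 × 23850 m / (4073 m + 23850 m) = 2.9 g/cm³.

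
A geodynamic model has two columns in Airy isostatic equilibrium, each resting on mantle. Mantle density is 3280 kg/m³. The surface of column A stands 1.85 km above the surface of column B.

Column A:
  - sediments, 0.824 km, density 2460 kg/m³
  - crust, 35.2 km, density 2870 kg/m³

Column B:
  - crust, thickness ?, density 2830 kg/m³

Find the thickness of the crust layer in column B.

20.1 km

Take the compensation level at the base of the deeper column (depth z_c below the surface of column A) and equate Σ ρ_i t_i down to z_c; mantle fills any gap and the z_c terms cancel.
Column A: 0.824×2460 + 35.2×2870 + (z_c − 36.024)×3280
Column B: 1.85×0 + x×2830 + (z_c − 1.85 − 0 − x)×3280
The z_c×3280 term appears on both sides and cancels. Collect the known terms of each column as K = Σ(ρt)_known − 3280 × (depth of known layers): K_A = 103051.04 − 3280×36.024 = −15107.68; K_B = 0 − 3280×(1.85 + 0) = −6068.
Balance: K_A = K_B − x×(3280 − 2830), so x = (K_B − K_A)/(3280 − 2830) = 9039.68/450 = 20.1 km.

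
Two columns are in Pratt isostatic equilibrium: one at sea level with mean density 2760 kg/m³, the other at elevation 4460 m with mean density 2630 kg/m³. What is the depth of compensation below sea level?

90200 m

ρ_ref D = ρ (D + h) → D (ρ_ref − ρ) = ρ h.
D = ρ h/(ρ_ref − ρ) = 2630 × 4460 m/(2760 − 2630) = 90200 m.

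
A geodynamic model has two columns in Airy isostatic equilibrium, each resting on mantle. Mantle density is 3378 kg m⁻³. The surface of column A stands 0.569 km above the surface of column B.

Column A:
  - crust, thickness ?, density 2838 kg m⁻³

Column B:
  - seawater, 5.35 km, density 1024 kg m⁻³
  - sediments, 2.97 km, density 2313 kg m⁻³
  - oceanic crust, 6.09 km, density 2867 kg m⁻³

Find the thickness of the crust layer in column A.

38.5 km

Take the compensation level at the base of the deeper column (depth z_c below the surface of column A) and equate Σ ρ_i t_i down to z_c; mantle fills any gap and the z_c terms cancel.
Column A: x×2838 + (z_c − 0 − x)×3378
Column B: 0.569×0 + 5.35×1024 + 2.97×2313 + 6.09×2867 + (z_c − 0.569 − 14.41)×3378
The z_c×3378 term appears on both sides and cancels. Collect the known terms of each column as K = Σ(ρt)_known − 3378 × (depth of known layers): K_A = 0 − 3378×0 = 0; K_B = 29808.04 − 3378×(0.569 + 14.41) = −20791.022.
Balance: K_A − x×(3378 − 2838) = K_B, so x = (K_A − K_B)/(3378 − 2838) = 20791/540 = 38.5 km.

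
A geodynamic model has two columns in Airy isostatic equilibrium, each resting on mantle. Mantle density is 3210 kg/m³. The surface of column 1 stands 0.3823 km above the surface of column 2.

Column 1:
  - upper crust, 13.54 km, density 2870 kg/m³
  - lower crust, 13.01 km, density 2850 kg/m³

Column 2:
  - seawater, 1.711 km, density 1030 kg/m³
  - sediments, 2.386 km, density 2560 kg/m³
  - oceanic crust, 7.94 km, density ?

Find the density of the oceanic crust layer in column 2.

Take the compensation level at the base of the deeper column (depth z_c below the surface of column 1) and equate Σ ρ_i t_i down to z_c; mantle fills any gap and the z_c terms cancel.
Column 1: 13.54×2870 + 13.01×2850 + (z_c − 26.55)×3210
Column 2: 0.3823×0 + 1.711×1030 + 2.386×2560 + 7.94×ρ + (z_c − 0.3823 − 12.037)×3210
The z_c×3210 term appears on both sides and cancels. Collect the known terms of each column as K = Σ(ρt)_known − 3210 × (depth of known layers): K_1 = 75938.3 − 3210×26.55 = −9287.2; K_2 = 7870.49 − 3210×(0.3823 + 12.037) = −31995.463.
Balance: K_1 = K_2 + 7.94×ρ, so ρ = (K_1 − K_2)/7.94 = 22708.3/7.94 = 2860 kg/m³.

2860 kg/m³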